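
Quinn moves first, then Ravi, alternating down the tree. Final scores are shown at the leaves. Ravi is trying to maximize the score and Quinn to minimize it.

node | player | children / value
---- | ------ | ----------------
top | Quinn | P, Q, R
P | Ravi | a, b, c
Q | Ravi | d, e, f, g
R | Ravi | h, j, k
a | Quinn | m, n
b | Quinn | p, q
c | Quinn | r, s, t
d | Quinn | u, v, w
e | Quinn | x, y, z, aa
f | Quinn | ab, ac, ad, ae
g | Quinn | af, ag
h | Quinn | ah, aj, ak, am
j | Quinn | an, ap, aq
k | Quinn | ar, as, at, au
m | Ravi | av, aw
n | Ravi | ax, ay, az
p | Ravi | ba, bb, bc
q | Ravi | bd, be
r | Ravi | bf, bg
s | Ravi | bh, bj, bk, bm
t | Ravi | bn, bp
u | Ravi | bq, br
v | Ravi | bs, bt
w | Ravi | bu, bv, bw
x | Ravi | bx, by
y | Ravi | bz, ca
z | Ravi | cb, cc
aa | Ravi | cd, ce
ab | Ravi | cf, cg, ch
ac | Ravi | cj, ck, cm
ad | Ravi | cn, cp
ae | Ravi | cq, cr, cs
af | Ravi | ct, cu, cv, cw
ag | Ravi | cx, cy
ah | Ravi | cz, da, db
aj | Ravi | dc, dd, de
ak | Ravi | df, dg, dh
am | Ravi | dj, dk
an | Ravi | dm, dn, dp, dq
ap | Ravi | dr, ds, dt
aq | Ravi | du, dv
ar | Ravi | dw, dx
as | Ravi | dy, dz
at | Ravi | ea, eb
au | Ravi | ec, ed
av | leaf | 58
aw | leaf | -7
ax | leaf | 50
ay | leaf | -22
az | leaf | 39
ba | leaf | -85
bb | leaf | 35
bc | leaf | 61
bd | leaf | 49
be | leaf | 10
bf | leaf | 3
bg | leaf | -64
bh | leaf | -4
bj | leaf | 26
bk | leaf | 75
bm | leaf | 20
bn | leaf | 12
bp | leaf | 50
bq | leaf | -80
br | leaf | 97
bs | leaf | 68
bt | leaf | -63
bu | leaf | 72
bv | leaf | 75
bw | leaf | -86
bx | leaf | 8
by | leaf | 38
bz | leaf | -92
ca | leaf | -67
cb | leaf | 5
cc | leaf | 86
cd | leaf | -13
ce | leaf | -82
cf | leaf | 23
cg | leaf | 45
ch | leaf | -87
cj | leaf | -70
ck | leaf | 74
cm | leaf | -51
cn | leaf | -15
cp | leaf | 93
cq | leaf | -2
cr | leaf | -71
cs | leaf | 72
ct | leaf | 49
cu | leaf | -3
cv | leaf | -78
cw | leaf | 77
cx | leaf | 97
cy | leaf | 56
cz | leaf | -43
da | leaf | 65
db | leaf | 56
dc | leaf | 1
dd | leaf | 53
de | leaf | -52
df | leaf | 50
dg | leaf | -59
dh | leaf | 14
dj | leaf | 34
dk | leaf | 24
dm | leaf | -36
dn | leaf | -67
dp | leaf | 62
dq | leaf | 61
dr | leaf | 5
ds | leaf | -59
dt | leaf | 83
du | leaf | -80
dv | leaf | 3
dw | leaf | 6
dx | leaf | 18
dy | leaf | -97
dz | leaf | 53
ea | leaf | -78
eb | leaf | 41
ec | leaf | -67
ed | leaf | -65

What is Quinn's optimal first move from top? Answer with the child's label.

m (Ravi): max(58, -7) = 58
n (Ravi): max(50, -22, 39) = 50
a (Quinn): min(58, 50) = 50
p (Ravi): max(-85, 35, 61) = 61
q (Ravi): max(49, 10) = 49
b (Quinn): min(61, 49) = 49
r (Ravi): max(3, -64) = 3
s (Ravi): max(-4, 26, 75, 20) = 75
t (Ravi): max(12, 50) = 50
c (Quinn): min(3, 75, 50) = 3
P (Ravi): max(50, 49, 3) = 50
u (Ravi): max(-80, 97) = 97
v (Ravi): max(68, -63) = 68
w (Ravi): max(72, 75, -86) = 75
d (Quinn): min(97, 68, 75) = 68
x (Ravi): max(8, 38) = 38
y (Ravi): max(-92, -67) = -67
z (Ravi): max(5, 86) = 86
aa (Ravi): max(-13, -82) = -13
e (Quinn): min(38, -67, 86, -13) = -67
ab (Ravi): max(23, 45, -87) = 45
ac (Ravi): max(-70, 74, -51) = 74
ad (Ravi): max(-15, 93) = 93
ae (Ravi): max(-2, -71, 72) = 72
f (Quinn): min(45, 74, 93, 72) = 45
af (Ravi): max(49, -3, -78, 77) = 77
ag (Ravi): max(97, 56) = 97
g (Quinn): min(77, 97) = 77
Q (Ravi): max(68, -67, 45, 77) = 77
ah (Ravi): max(-43, 65, 56) = 65
aj (Ravi): max(1, 53, -52) = 53
ak (Ravi): max(50, -59, 14) = 50
am (Ravi): max(34, 24) = 34
h (Quinn): min(65, 53, 50, 34) = 34
an (Ravi): max(-36, -67, 62, 61) = 62
ap (Ravi): max(5, -59, 83) = 83
aq (Ravi): max(-80, 3) = 3
j (Quinn): min(62, 83, 3) = 3
ar (Ravi): max(6, 18) = 18
as (Ravi): max(-97, 53) = 53
at (Ravi): max(-78, 41) = 41
au (Ravi): max(-67, -65) = -65
k (Quinn): min(18, 53, 41, -65) = -65
R (Ravi): max(34, 3, -65) = 34
top (Quinn): min(50, 77, 34) = 34
Quinn at top wants the lowest of {P=50, Q=77, R=34}, so chooses R.

R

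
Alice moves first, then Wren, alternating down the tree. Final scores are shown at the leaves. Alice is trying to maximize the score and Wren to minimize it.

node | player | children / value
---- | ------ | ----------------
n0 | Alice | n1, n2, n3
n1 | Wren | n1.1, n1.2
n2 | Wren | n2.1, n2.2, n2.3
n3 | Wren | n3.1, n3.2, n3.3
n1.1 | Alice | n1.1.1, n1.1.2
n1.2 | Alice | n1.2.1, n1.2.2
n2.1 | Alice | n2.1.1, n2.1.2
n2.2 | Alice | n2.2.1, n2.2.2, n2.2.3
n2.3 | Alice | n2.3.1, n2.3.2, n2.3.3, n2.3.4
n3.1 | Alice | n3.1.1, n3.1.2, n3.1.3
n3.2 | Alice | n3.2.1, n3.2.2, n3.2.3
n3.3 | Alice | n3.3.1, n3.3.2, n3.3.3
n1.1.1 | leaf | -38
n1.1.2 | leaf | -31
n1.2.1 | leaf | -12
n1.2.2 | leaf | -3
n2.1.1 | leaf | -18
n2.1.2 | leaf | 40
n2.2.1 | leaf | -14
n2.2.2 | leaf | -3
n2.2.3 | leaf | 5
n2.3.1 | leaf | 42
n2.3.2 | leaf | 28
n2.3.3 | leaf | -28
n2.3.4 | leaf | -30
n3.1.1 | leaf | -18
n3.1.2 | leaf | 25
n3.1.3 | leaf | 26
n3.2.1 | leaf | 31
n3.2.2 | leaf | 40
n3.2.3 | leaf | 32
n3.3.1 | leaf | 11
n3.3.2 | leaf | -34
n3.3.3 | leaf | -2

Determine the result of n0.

n1.1 (Alice): max(-38, -31) = -31
n1.2 (Alice): max(-12, -3) = -3
n1 (Wren): min(-31, -3) = -31
n2.1 (Alice): max(-18, 40) = 40
n2.2 (Alice): max(-14, -3, 5) = 5
n2.3 (Alice): max(42, 28, -28, -30) = 42
n2 (Wren): min(40, 5, 42) = 5
n3.1 (Alice): max(-18, 25, 26) = 26
n3.2 (Alice): max(31, 40, 32) = 40
n3.3 (Alice): max(11, -34, -2) = 11
n3 (Wren): min(26, 40, 11) = 11
n0 (Alice): max(-31, 5, 11) = 11

11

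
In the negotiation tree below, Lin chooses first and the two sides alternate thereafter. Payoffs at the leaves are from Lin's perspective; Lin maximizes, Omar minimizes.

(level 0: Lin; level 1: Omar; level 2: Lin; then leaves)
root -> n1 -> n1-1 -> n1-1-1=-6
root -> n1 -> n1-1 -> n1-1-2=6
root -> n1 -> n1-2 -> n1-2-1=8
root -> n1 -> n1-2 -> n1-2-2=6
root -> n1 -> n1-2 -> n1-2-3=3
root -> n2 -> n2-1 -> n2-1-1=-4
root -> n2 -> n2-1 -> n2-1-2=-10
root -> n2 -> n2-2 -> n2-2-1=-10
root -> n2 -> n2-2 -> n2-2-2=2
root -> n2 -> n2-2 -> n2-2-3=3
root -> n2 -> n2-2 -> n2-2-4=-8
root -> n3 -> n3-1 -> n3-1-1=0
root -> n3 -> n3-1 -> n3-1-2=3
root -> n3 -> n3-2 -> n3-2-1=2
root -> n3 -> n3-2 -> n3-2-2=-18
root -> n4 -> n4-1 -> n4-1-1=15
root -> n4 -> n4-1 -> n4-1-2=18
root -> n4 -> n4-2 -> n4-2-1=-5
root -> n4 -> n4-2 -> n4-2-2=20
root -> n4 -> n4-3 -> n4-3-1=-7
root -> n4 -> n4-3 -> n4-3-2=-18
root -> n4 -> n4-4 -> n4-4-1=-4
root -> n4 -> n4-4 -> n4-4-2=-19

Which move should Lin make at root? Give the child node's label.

n1

n1-1 (Lin): max(-6, 6) = 6
n1-2 (Lin): max(8, 6, 3) = 8
n1 (Omar): min(6, 8) = 6
n2-1 (Lin): max(-4, -10) = -4
n2-2 (Lin): max(-10, 2, 3, -8) = 3
n2 (Omar): min(-4, 3) = -4
n3-1 (Lin): max(0, 3) = 3
n3-2 (Lin): max(2, -18) = 2
n3 (Omar): min(3, 2) = 2
n4-1 (Lin): max(15, 18) = 18
n4-2 (Lin): max(-5, 20) = 20
n4-3 (Lin): max(-7, -18) = -7
n4-4 (Lin): max(-4, -19) = -4
n4 (Omar): min(18, 20, -7, -4) = -7
root (Lin): max(6, -4, 2, -7) = 6
Lin at root wants the highest of {n1=6, n2=-4, n3=2, n4=-7}, so chooses n1.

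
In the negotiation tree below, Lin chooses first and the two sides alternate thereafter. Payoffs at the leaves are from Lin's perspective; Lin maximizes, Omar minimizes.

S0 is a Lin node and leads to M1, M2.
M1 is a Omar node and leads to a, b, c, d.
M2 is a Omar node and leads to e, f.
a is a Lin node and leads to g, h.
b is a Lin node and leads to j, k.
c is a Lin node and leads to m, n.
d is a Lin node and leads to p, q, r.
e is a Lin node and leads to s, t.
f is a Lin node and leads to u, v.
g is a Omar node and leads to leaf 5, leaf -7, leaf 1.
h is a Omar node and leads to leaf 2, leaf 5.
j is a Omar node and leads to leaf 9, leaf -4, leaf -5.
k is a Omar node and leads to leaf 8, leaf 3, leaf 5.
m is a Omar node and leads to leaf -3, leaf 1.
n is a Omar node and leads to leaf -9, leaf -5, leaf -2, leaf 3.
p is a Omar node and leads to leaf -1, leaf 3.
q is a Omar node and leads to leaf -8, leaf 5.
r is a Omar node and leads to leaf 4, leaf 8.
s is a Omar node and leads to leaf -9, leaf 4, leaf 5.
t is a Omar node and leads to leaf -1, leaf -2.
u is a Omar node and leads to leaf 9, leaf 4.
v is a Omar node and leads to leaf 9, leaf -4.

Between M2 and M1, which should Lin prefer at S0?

s (Omar): min(-9, 4, 5) = -9
t (Omar): min(-1, -2) = -2
e (Lin): max(-9, -2) = -2
u (Omar): min(9, 4) = 4
v (Omar): min(9, -4) = -4
f (Lin): max(4, -4) = 4
M2 (Omar): min(-2, 4) = -2
g (Omar): min(5, -7, 1) = -7
h (Omar): min(2, 5) = 2
a (Lin): max(-7, 2) = 2
j (Omar): min(9, -4, -5) = -5
k (Omar): min(8, 3, 5) = 3
b (Lin): max(-5, 3) = 3
m (Omar): min(-3, 1) = -3
n (Omar): min(-9, -5, -2, 3) = -9
c (Lin): max(-3, -9) = -3
p (Omar): min(-1, 3) = -1
q (Omar): min(-8, 5) = -8
r (Omar): min(4, 8) = 4
d (Lin): max(-1, -8, 4) = 4
M1 (Omar): min(2, 3, -3, 4) = -3
Lin prefers the higher value; M2=-2, M1=-3. M2 is better since -2 > -3.

M2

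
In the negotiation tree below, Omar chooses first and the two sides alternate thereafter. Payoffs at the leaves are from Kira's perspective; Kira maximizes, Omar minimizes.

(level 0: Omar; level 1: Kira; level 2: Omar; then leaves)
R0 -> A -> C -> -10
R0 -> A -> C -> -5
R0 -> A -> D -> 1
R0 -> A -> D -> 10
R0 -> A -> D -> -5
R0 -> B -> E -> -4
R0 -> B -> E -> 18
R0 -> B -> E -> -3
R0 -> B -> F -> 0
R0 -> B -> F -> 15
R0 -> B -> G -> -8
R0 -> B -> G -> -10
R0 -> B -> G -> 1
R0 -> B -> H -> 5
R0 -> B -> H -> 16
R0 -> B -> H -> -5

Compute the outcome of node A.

C (Omar): min(-10, -5) = -10
D (Omar): min(1, 10, -5) = -5
A (Kira): max(-10, -5) = -5

-5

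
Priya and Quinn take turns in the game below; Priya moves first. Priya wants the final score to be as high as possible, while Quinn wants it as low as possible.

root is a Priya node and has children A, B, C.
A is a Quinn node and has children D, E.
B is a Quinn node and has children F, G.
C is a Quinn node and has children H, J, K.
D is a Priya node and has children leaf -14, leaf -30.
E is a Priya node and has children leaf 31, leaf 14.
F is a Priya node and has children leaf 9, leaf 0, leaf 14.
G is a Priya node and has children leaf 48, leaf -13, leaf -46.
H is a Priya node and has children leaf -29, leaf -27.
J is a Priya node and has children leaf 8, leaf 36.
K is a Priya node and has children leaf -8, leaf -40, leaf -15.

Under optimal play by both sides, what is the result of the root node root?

D (Priya): max(-14, -30) = -14
E (Priya): max(31, 14) = 31
A (Quinn): min(-14, 31) = -14
F (Priya): max(9, 0, 14) = 14
G (Priya): max(48, -13, -46) = 48
B (Quinn): min(14, 48) = 14
H (Priya): max(-29, -27) = -27
J (Priya): max(8, 36) = 36
K (Priya): max(-8, -40, -15) = -8
C (Quinn): min(-27, 36, -8) = -27
root (Priya): max(-14, 14, -27) = 14

14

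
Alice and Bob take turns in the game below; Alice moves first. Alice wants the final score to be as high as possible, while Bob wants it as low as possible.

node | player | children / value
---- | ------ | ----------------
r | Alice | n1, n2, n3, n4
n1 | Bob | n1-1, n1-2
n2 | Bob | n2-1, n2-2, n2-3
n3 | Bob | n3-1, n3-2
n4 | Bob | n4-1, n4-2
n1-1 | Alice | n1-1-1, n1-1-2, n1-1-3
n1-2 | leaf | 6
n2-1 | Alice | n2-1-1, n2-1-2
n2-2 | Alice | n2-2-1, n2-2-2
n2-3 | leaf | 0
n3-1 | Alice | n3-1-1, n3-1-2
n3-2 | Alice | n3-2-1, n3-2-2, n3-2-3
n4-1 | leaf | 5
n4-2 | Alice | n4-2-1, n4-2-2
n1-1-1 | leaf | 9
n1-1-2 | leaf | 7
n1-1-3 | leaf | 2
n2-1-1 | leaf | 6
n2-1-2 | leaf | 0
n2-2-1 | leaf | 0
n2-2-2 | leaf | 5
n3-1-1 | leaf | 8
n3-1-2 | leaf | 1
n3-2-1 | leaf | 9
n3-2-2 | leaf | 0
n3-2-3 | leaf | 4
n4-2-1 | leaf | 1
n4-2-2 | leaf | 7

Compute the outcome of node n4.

n4-2 (Alice): max(1, 7) = 7
n4 (Bob): min(5, 7) = 5

5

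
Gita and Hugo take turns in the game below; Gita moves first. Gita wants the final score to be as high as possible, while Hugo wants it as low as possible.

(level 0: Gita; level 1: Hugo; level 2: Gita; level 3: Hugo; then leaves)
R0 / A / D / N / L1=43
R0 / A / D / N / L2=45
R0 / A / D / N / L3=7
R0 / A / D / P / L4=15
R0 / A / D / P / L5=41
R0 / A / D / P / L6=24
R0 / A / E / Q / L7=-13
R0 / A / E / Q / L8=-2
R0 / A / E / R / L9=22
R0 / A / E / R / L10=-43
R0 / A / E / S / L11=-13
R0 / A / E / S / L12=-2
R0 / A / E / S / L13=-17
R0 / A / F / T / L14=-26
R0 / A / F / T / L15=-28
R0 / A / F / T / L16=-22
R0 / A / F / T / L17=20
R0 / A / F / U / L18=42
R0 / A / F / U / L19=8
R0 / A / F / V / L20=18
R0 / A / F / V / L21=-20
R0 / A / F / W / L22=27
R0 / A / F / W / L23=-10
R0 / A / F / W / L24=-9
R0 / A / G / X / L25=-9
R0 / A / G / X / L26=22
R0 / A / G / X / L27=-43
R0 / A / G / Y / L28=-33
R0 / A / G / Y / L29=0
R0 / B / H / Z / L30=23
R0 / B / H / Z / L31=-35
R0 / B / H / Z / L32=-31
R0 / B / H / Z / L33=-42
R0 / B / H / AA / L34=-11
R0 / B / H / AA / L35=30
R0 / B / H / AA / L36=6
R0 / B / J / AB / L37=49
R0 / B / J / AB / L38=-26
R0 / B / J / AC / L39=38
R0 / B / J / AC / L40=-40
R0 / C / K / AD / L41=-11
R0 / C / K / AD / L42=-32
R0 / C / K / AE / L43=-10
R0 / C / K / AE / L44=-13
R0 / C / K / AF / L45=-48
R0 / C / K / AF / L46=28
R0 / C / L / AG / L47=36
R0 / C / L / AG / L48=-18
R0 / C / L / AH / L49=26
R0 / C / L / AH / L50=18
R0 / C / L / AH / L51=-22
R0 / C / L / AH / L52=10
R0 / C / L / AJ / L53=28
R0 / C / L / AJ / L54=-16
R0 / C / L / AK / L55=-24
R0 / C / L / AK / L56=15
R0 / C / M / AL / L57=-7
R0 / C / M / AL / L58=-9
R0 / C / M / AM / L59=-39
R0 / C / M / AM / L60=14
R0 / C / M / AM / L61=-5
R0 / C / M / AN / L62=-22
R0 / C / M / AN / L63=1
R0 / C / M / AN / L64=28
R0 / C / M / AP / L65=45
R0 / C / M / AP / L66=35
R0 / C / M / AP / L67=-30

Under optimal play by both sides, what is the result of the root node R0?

-16

N (Hugo): min(43, 45, 7) = 7
P (Hugo): min(15, 41, 24) = 15
D (Gita): max(7, 15) = 15
Q (Hugo): min(-13, -2) = -13
R (Hugo): min(22, -43) = -43
S (Hugo): min(-13, -2, -17) = -17
E (Gita): max(-13, -43, -17) = -13
T (Hugo): min(-26, -28, -22, 20) = -28
U (Hugo): min(42, 8) = 8
V (Hugo): min(18, -20) = -20
W (Hugo): min(27, -10, -9) = -10
F (Gita): max(-28, 8, -20, -10) = 8
X (Hugo): min(-9, 22, -43) = -43
Y (Hugo): min(-33, 0) = -33
G (Gita): max(-43, -33) = -33
A (Hugo): min(15, -13, 8, -33) = -33
Z (Hugo): min(23, -35, -31, -42) = -42
AA (Hugo): min(-11, 30, 6) = -11
H (Gita): max(-42, -11) = -11
AB (Hugo): min(49, -26) = -26
AC (Hugo): min(38, -40) = -40
J (Gita): max(-26, -40) = -26
B (Hugo): min(-11, -26) = -26
AD (Hugo): min(-11, -32) = -32
AE (Hugo): min(-10, -13) = -13
AF (Hugo): min(-48, 28) = -48
K (Gita): max(-32, -13, -48) = -13
AG (Hugo): min(36, -18) = -18
AH (Hugo): min(26, 18, -22, 10) = -22
AJ (Hugo): min(28, -16) = -16
AK (Hugo): min(-24, 15) = -24
L (Gita): max(-18, -22, -16, -24) = -16
AL (Hugo): min(-7, -9) = -9
AM (Hugo): min(-39, 14, -5) = -39
AN (Hugo): min(-22, 1, 28) = -22
AP (Hugo): min(45, 35, -30) = -30
M (Gita): max(-9, -39, -22, -30) = -9
C (Hugo): min(-13, -16, -9) = -16
R0 (Gita): max(-33, -26, -16) = -16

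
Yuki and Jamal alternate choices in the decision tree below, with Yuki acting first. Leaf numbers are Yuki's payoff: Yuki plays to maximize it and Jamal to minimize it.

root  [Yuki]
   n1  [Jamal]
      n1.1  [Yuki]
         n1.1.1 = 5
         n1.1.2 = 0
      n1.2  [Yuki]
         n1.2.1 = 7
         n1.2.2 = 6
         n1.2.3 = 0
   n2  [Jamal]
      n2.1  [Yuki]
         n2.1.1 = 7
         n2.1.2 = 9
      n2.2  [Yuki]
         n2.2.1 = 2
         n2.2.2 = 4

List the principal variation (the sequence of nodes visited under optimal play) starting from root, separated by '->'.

n1.1 (Yuki): max(5, 0) = 5
n1.2 (Yuki): max(7, 6, 0) = 7
n1 (Jamal): min(5, 7) = 5
n2.1 (Yuki): max(7, 9) = 9
n2.2 (Yuki): max(2, 4) = 4
n2 (Jamal): min(9, 4) = 4
root (Yuki): max(5, 4) = 5
At root, Yuki picks n1 (highest: 5).
At n1, Jamal picks n1.1 (lowest: 5).
At n1.1, Yuki picks n1.1.1 (highest: 5).
Terminal value 5.

root -> n1 -> n1.1 -> n1.1.1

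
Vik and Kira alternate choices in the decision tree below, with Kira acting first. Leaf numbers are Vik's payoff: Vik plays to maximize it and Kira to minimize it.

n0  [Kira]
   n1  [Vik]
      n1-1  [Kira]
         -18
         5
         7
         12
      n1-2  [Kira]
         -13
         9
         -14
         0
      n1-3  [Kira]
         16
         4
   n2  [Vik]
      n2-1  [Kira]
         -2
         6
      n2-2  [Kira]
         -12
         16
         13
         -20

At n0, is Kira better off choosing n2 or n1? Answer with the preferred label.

n2-1 (Kira): min(-2, 6) = -2
n2-2 (Kira): min(-12, 16, 13, -20) = -20
n2 (Vik): max(-2, -20) = -2
n1-1 (Kira): min(-18, 5, 7, 12) = -18
n1-2 (Kira): min(-13, 9, -14, 0) = -14
n1-3 (Kira): min(16, 4) = 4
n1 (Vik): max(-18, -14, 4) = 4
Kira prefers the lower value; n2=-2, n1=4. n2 is better since -2 < 4.

n2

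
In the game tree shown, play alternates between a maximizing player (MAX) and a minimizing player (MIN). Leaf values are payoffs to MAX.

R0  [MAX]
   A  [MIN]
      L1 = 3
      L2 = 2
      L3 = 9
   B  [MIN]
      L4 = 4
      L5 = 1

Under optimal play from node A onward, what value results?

A (MIN): min(3, 2, 9) = 2

2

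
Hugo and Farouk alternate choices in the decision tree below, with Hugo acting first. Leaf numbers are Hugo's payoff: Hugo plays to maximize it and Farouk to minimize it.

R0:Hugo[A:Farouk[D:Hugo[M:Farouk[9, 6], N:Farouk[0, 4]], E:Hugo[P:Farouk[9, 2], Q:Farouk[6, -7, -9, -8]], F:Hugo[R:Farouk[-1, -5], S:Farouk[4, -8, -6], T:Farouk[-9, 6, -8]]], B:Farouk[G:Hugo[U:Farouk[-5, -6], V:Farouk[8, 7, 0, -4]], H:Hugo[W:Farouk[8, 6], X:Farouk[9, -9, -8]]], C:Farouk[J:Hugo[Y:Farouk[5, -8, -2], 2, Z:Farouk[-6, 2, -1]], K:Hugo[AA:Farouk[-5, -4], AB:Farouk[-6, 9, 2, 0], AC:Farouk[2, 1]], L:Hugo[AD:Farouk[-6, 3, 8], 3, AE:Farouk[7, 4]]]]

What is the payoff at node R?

-5

R (Farouk): min(-1, -5) = -5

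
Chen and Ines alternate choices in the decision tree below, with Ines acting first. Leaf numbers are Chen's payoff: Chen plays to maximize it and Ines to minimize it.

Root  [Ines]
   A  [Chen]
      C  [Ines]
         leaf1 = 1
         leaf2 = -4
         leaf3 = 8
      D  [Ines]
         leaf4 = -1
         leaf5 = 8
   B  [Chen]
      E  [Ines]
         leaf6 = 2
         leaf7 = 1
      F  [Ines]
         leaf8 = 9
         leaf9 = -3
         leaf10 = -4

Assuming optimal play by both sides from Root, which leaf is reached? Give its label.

leaf4

C (Ines): min(1, -4, 8) = -4
D (Ines): min(-1, 8) = -1
A (Chen): max(-4, -1) = -1
E (Ines): min(2, 1) = 1
F (Ines): min(9, -3, -4) = -4
B (Chen): max(1, -4) = 1
Root (Ines): min(-1, 1) = -1
At Root, Ines picks A (lowest: -1).
At A, Chen picks D (highest: -1).
At D, Ines picks leaf4 (lowest: -1).
Terminal value -1.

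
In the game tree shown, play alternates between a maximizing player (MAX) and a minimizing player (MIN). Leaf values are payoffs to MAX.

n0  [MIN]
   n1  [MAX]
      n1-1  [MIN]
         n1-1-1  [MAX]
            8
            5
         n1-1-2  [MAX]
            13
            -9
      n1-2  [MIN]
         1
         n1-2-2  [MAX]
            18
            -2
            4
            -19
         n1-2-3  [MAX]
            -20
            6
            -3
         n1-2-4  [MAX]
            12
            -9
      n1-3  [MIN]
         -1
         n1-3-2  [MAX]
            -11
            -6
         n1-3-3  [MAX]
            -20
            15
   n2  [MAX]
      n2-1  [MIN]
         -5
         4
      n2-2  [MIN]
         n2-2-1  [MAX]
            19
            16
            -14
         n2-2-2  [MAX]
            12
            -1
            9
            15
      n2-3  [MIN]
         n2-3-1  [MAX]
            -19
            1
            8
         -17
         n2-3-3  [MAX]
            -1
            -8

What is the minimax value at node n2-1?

n2-1 (MIN): min(-5, 4) = -5

-5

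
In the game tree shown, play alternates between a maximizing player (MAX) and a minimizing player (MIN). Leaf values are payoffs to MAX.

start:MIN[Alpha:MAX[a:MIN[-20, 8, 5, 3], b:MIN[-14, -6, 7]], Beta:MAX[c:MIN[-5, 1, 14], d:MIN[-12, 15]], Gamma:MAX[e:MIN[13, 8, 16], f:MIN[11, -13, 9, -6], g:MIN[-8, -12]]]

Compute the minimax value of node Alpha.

-14

a (MIN): min(-20, 8, 5, 3) = -20
b (MIN): min(-14, -6, 7) = -14
Alpha (MAX): max(-20, -14) = -14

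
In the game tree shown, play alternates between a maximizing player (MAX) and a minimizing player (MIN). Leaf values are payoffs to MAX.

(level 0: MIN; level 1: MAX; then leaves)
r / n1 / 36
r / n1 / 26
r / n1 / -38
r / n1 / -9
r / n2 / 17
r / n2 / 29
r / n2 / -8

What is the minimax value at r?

n1 (MAX): max(36, 26, -38, -9) = 36
n2 (MAX): max(17, 29, -8) = 29
r (MIN): min(36, 29) = 29

29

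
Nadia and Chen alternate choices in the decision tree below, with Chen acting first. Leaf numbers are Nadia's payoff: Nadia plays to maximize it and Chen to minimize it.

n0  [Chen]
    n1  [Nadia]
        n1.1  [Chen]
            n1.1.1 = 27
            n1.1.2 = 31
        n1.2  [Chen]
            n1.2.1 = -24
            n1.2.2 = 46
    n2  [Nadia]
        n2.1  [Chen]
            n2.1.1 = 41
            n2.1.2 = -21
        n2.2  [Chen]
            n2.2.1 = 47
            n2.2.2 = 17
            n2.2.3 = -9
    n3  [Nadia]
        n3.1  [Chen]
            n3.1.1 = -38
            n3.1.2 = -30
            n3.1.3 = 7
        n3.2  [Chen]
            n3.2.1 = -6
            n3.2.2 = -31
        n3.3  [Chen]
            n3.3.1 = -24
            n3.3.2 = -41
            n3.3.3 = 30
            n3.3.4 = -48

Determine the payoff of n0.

-31

n1.1 (Chen): min(27, 31) = 27
n1.2 (Chen): min(-24, 46) = -24
n1 (Nadia): max(27, -24) = 27
n2.1 (Chen): min(41, -21) = -21
n2.2 (Chen): min(47, 17, -9) = -9
n2 (Nadia): max(-21, -9) = -9
n3.1 (Chen): min(-38, -30, 7) = -38
n3.2 (Chen): min(-6, -31) = -31
n3.3 (Chen): min(-24, -41, 30, -48) = -48
n3 (Nadia): max(-38, -31, -48) = -31
n0 (Chen): min(27, -9, -31) = -31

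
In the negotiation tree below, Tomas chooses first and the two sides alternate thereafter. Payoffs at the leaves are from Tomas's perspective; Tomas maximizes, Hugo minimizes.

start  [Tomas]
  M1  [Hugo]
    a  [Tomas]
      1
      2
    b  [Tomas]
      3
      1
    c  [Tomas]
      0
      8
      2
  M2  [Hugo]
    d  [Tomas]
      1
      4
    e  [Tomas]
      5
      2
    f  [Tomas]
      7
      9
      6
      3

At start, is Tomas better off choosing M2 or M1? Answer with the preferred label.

d (Tomas): max(1, 4) = 4
e (Tomas): max(5, 2) = 5
f (Tomas): max(7, 9, 6, 3) = 9
M2 (Hugo): min(4, 5, 9) = 4
a (Tomas): max(1, 2) = 2
b (Tomas): max(3, 1) = 3
c (Tomas): max(0, 8, 2) = 8
M1 (Hugo): min(2, 3, 8) = 2
Tomas prefers the higher value; M2=4, M1=2. M2 is better since 4 > 2.

M2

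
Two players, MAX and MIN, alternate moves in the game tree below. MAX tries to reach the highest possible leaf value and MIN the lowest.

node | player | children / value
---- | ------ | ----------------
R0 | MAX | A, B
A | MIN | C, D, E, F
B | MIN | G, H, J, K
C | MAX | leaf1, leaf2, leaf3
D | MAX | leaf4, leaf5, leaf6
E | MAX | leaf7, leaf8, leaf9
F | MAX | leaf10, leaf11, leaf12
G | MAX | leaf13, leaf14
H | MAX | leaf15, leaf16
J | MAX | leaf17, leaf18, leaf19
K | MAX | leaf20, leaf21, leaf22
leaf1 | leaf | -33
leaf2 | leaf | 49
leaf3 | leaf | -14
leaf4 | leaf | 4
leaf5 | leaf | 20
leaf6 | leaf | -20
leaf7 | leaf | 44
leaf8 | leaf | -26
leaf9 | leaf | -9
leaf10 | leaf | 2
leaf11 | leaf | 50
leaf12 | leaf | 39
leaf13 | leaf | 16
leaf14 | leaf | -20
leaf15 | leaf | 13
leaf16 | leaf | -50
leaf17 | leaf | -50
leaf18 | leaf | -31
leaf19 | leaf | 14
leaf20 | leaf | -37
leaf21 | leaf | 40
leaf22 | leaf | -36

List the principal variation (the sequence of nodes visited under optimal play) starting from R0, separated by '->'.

C (MAX): max(-33, 49, -14) = 49
D (MAX): max(4, 20, -20) = 20
E (MAX): max(44, -26, -9) = 44
F (MAX): max(2, 50, 39) = 50
A (MIN): min(49, 20, 44, 50) = 20
G (MAX): max(16, -20) = 16
H (MAX): max(13, -50) = 13
J (MAX): max(-50, -31, 14) = 14
K (MAX): max(-37, 40, -36) = 40
B (MIN): min(16, 13, 14, 40) = 13
R0 (MAX): max(20, 13) = 20
At R0, MAX picks A (highest: 20).
At A, MIN picks D (lowest: 20).
At D, MAX picks leaf5 (highest: 20).
Terminal value 20.

R0 -> A -> D -> leaf5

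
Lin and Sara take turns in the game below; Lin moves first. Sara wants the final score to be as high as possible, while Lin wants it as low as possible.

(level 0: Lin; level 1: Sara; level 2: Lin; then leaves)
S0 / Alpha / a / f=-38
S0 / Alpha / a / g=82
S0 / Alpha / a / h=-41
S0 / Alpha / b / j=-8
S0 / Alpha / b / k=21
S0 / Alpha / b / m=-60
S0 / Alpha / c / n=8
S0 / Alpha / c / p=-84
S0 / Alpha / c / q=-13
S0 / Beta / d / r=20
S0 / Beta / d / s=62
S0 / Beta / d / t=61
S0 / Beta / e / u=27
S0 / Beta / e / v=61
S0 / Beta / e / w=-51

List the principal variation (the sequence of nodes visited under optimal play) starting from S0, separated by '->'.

S0 -> Alpha -> a -> h

a (Lin): min(-38, 82, -41) = -41
b (Lin): min(-8, 21, -60) = -60
c (Lin): min(8, -84, -13) = -84
Alpha (Sara): max(-41, -60, -84) = -41
d (Lin): min(20, 62, 61) = 20
e (Lin): min(27, 61, -51) = -51
Beta (Sara): max(20, -51) = 20
S0 (Lin): min(-41, 20) = -41
At S0, Lin picks Alpha (lowest: -41).
At Alpha, Sara picks a (highest: -41).
At a, Lin picks h (lowest: -41).
Terminal value -41.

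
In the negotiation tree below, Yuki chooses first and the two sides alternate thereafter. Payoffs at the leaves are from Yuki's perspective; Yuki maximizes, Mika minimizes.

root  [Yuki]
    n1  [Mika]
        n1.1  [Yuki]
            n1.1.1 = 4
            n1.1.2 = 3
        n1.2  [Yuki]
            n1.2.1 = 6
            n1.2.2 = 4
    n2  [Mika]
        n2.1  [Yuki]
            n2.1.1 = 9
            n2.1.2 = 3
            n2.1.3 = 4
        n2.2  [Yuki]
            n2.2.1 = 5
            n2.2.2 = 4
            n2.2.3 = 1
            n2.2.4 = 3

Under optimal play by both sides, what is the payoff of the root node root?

5

n1.1 (Yuki): max(4, 3) = 4
n1.2 (Yuki): max(6, 4) = 6
n1 (Mika): min(4, 6) = 4
n2.1 (Yuki): max(9, 3, 4) = 9
n2.2 (Yuki): max(5, 4, 1, 3) = 5
n2 (Mika): min(9, 5) = 5
root (Yuki): max(4, 5) = 5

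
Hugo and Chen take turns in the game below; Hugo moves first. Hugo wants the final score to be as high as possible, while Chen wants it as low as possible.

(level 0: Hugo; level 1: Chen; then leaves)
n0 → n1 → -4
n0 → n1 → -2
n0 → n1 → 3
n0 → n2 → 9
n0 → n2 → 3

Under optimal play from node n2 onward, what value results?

3

n2 (Chen): min(9, 3) = 3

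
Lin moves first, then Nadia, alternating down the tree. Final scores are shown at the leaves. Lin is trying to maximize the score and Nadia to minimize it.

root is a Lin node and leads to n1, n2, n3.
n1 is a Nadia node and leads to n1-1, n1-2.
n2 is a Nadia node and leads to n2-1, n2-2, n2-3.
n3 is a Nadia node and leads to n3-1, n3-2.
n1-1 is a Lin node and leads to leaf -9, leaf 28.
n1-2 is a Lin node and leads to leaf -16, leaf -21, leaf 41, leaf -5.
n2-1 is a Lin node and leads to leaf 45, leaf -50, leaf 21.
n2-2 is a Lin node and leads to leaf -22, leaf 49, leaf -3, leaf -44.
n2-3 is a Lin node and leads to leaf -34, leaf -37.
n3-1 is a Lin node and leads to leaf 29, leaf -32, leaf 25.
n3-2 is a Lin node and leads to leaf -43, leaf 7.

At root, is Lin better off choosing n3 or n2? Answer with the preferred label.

n3

n3-1 (Lin): max(29, -32, 25) = 29
n3-2 (Lin): max(-43, 7) = 7
n3 (Nadia): min(29, 7) = 7
n2-1 (Lin): max(45, -50, 21) = 45
n2-2 (Lin): max(-22, 49, -3, -44) = 49
n2-3 (Lin): max(-34, -37) = -34
n2 (Nadia): min(45, 49, -34) = -34
Lin prefers the higher value; n3=7, n2=-34. n3 is better since 7 > -34.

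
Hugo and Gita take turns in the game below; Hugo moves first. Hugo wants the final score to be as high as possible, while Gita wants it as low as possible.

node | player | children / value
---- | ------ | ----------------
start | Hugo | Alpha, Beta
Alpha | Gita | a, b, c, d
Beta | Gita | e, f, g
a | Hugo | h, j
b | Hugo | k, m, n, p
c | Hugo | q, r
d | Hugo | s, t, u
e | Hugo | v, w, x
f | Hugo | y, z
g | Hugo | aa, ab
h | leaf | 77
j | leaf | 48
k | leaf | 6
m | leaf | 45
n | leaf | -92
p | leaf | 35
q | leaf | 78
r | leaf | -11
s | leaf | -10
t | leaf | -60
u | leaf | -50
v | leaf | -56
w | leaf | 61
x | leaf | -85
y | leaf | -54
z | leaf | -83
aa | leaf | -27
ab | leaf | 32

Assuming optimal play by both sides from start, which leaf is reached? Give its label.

a (Hugo): max(77, 48) = 77
b (Hugo): max(6, 45, -92, 35) = 45
c (Hugo): max(78, -11) = 78
d (Hugo): max(-10, -60, -50) = -10
Alpha (Gita): min(77, 45, 78, -10) = -10
e (Hugo): max(-56, 61, -85) = 61
f (Hugo): max(-54, -83) = -54
g (Hugo): max(-27, 32) = 32
Beta (Gita): min(61, -54, 32) = -54
start (Hugo): max(-10, -54) = -10
At start, Hugo picks Alpha (highest: -10).
At Alpha, Gita picks d (lowest: -10).
At d, Hugo picks s (highest: -10).
Terminal value -10.

s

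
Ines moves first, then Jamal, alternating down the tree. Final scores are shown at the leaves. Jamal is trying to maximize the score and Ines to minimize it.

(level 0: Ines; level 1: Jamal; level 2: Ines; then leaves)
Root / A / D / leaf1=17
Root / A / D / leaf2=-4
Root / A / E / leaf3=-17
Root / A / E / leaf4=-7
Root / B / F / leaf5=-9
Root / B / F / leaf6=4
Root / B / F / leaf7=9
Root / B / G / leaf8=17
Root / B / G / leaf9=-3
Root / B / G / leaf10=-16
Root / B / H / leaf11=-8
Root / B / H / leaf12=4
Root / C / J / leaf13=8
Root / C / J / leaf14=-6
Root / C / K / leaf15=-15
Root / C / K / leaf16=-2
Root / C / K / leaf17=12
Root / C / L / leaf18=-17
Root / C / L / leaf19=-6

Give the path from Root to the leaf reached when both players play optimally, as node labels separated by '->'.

D (Ines): min(17, -4) = -4
E (Ines): min(-17, -7) = -17
A (Jamal): max(-4, -17) = -4
F (Ines): min(-9, 4, 9) = -9
G (Ines): min(17, -3, -16) = -16
H (Ines): min(-8, 4) = -8
B (Jamal): max(-9, -16, -8) = -8
J (Ines): min(8, -6) = -6
K (Ines): min(-15, -2, 12) = -15
L (Ines): min(-17, -6) = -17
C (Jamal): max(-6, -15, -17) = -6
Root (Ines): min(-4, -8, -6) = -8
At Root, Ines picks B (lowest: -8).
At B, Jamal picks H (highest: -8).
At H, Ines picks leaf11 (lowest: -8).
Terminal value -8.

Root -> B -> H -> leaf11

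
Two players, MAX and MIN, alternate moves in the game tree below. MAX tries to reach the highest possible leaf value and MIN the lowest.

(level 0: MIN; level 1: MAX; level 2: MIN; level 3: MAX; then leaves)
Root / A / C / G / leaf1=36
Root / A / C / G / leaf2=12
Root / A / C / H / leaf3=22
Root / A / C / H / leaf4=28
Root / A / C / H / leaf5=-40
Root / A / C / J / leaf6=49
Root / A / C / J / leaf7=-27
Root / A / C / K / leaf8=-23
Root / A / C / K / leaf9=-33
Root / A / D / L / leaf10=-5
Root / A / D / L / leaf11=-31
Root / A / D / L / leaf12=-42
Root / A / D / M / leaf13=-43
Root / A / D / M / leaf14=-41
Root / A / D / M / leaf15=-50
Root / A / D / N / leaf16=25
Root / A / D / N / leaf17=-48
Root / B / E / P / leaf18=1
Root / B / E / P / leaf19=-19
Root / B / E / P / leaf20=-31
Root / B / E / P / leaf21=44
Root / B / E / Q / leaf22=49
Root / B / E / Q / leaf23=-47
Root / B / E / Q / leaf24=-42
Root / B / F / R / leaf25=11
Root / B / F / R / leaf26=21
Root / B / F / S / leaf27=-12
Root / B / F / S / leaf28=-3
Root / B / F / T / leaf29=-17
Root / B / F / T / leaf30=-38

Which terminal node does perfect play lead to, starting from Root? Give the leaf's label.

G (MAX): max(36, 12) = 36
H (MAX): max(22, 28, -40) = 28
J (MAX): max(49, -27) = 49
K (MAX): max(-23, -33) = -23
C (MIN): min(36, 28, 49, -23) = -23
L (MAX): max(-5, -31, -42) = -5
M (MAX): max(-43, -41, -50) = -41
N (MAX): max(25, -48) = 25
D (MIN): min(-5, -41, 25) = -41
A (MAX): max(-23, -41) = -23
P (MAX): max(1, -19, -31, 44) = 44
Q (MAX): max(49, -47, -42) = 49
E (MIN): min(44, 49) = 44
R (MAX): max(11, 21) = 21
S (MAX): max(-12, -3) = -3
T (MAX): max(-17, -38) = -17
F (MIN): min(21, -3, -17) = -17
B (MAX): max(44, -17) = 44
Root (MIN): min(-23, 44) = -23
At Root, MIN picks A (lowest: -23).
At A, MAX picks C (highest: -23).
At C, MIN picks K (lowest: -23).
At K, MAX picks leaf8 (highest: -23).
Terminal value -23.

leaf8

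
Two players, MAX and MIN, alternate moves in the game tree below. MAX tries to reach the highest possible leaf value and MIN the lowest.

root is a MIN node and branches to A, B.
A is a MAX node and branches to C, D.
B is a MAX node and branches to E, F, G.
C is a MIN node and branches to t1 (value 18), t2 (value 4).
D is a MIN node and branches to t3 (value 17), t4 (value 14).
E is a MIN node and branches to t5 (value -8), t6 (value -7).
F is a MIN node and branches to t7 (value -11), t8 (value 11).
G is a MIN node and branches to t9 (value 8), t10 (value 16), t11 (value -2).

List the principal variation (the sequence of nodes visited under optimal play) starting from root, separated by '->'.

root -> B -> G -> t11

C (MIN): min(18, 4) = 4
D (MIN): min(17, 14) = 14
A (MAX): max(4, 14) = 14
E (MIN): min(-8, -7) = -8
F (MIN): min(-11, 11) = -11
G (MIN): min(8, 16, -2) = -2
B (MAX): max(-8, -11, -2) = -2
root (MIN): min(14, -2) = -2
At root, MIN picks B (lowest: -2).
At B, MAX picks G (highest: -2).
At G, MIN picks t11 (lowest: -2).
Terminal value -2.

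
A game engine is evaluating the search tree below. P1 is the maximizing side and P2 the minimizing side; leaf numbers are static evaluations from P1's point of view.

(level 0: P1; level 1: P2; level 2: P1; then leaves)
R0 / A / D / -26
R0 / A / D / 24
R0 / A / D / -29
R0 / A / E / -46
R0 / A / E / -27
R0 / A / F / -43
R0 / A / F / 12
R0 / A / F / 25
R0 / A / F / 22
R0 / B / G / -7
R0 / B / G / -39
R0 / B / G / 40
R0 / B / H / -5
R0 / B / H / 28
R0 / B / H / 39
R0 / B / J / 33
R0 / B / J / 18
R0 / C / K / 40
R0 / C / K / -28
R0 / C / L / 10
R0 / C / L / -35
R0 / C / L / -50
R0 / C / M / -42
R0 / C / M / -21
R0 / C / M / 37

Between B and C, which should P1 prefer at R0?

G (P1): max(-7, -39, 40) = 40
H (P1): max(-5, 28, 39) = 39
J (P1): max(33, 18) = 33
B (P2): min(40, 39, 33) = 33
K (P1): max(40, -28) = 40
L (P1): max(10, -35, -50) = 10
M (P1): max(-42, -21, 37) = 37
C (P2): min(40, 10, 37) = 10
P1 prefers the higher value; B=33, C=10. B is better since 33 > 10.

B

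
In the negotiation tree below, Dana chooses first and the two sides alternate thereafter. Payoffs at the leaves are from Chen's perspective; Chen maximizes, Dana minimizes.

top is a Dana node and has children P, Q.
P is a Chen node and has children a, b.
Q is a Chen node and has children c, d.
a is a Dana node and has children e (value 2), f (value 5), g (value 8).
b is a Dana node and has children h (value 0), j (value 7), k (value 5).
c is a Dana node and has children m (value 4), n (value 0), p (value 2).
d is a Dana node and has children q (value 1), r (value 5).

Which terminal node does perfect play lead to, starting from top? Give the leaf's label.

a (Dana): min(2, 5, 8) = 2
b (Dana): min(0, 7, 5) = 0
P (Chen): max(2, 0) = 2
c (Dana): min(4, 0, 2) = 0
d (Dana): min(1, 5) = 1
Q (Chen): max(0, 1) = 1
top (Dana): min(2, 1) = 1
At top, Dana picks Q (lowest: 1).
At Q, Chen picks d (highest: 1).
At d, Dana picks q (lowest: 1).
Terminal value 1.

q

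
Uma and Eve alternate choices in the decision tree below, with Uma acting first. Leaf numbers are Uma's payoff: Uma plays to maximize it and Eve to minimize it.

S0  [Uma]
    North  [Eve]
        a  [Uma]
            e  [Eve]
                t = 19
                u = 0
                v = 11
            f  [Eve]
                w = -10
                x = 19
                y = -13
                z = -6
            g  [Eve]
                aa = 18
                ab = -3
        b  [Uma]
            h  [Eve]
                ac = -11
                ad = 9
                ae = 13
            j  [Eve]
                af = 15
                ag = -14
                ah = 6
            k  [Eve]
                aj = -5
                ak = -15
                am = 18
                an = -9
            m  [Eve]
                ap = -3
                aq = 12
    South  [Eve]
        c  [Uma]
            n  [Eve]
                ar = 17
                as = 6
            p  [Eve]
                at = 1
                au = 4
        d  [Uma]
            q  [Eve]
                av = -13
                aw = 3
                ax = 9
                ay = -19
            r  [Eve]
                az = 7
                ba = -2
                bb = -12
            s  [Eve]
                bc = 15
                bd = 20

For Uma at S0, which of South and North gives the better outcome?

n (Eve): min(17, 6) = 6
p (Eve): min(1, 4) = 1
c (Uma): max(6, 1) = 6
q (Eve): min(-13, 3, 9, -19) = -19
r (Eve): min(7, -2, -12) = -12
s (Eve): min(15, 20) = 15
d (Uma): max(-19, -12, 15) = 15
South (Eve): min(6, 15) = 6
e (Eve): min(19, 0, 11) = 0
f (Eve): min(-10, 19, -13, -6) = -13
g (Eve): min(18, -3) = -3
a (Uma): max(0, -13, -3) = 0
h (Eve): min(-11, 9, 13) = -11
j (Eve): min(15, -14, 6) = -14
k (Eve): min(-5, -15, 18, -9) = -15
m (Eve): min(-3, 12) = -3
b (Uma): max(-11, -14, -15, -3) = -3
North (Eve): min(0, -3) = -3
Uma prefers the higher value; South=6, North=-3. South is better since 6 > -3.

South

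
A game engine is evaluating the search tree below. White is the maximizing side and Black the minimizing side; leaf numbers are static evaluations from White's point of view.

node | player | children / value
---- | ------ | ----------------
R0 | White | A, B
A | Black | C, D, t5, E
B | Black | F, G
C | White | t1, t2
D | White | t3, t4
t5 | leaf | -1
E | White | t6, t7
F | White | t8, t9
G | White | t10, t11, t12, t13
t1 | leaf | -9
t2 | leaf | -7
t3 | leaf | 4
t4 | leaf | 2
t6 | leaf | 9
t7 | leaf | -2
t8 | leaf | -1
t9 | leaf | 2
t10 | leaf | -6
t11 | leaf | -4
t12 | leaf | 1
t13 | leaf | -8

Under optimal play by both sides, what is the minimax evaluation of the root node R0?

C (White): max(-9, -7) = -7
D (White): max(4, 2) = 4
E (White): max(9, -2) = 9
A (Black): min(-7, 4, -1, 9) = -7
F (White): max(-1, 2) = 2
G (White): max(-6, -4, 1, -8) = 1
B (Black): min(2, 1) = 1
R0 (White): max(-7, 1) = 1

1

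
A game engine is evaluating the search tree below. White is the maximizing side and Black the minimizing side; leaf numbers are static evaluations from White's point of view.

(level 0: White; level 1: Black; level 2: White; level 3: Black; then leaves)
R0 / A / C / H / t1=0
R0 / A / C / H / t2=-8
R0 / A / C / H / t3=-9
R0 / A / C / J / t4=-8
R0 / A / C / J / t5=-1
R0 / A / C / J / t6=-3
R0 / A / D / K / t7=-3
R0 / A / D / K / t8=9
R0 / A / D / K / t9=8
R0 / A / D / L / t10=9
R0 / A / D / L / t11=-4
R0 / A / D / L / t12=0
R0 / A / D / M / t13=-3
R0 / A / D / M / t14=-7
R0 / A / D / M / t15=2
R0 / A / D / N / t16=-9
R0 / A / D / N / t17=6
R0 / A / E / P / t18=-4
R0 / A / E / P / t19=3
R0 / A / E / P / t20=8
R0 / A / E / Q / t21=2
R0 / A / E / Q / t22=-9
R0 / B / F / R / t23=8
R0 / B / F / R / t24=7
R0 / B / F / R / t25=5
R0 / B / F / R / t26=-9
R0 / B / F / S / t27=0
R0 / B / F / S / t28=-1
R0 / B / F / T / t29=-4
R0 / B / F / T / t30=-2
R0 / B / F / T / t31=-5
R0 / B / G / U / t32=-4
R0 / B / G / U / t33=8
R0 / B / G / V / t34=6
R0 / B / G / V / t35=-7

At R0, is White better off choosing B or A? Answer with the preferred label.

B

R (Black): min(8, 7, 5, -9) = -9
S (Black): min(0, -1) = -1
T (Black): min(-4, -2, -5) = -5
F (White): max(-9, -1, -5) = -1
U (Black): min(-4, 8) = -4
V (Black): min(6, -7) = -7
G (White): max(-4, -7) = -4
B (Black): min(-1, -4) = -4
H (Black): min(0, -8, -9) = -9
J (Black): min(-8, -1, -3) = -8
C (White): max(-9, -8) = -8
K (Black): min(-3, 9, 8) = -3
L (Black): min(9, -4, 0) = -4
M (Black): min(-3, -7, 2) = -7
N (Black): min(-9, 6) = -9
D (White): max(-3, -4, -7, -9) = -3
P (Black): min(-4, 3, 8) = -4
Q (Black): min(2, -9) = -9
E (White): max(-4, -9) = -4
A (Black): min(-8, -3, -4) = -8
White prefers the higher value; B=-4, A=-8. B is better since -4 > -8.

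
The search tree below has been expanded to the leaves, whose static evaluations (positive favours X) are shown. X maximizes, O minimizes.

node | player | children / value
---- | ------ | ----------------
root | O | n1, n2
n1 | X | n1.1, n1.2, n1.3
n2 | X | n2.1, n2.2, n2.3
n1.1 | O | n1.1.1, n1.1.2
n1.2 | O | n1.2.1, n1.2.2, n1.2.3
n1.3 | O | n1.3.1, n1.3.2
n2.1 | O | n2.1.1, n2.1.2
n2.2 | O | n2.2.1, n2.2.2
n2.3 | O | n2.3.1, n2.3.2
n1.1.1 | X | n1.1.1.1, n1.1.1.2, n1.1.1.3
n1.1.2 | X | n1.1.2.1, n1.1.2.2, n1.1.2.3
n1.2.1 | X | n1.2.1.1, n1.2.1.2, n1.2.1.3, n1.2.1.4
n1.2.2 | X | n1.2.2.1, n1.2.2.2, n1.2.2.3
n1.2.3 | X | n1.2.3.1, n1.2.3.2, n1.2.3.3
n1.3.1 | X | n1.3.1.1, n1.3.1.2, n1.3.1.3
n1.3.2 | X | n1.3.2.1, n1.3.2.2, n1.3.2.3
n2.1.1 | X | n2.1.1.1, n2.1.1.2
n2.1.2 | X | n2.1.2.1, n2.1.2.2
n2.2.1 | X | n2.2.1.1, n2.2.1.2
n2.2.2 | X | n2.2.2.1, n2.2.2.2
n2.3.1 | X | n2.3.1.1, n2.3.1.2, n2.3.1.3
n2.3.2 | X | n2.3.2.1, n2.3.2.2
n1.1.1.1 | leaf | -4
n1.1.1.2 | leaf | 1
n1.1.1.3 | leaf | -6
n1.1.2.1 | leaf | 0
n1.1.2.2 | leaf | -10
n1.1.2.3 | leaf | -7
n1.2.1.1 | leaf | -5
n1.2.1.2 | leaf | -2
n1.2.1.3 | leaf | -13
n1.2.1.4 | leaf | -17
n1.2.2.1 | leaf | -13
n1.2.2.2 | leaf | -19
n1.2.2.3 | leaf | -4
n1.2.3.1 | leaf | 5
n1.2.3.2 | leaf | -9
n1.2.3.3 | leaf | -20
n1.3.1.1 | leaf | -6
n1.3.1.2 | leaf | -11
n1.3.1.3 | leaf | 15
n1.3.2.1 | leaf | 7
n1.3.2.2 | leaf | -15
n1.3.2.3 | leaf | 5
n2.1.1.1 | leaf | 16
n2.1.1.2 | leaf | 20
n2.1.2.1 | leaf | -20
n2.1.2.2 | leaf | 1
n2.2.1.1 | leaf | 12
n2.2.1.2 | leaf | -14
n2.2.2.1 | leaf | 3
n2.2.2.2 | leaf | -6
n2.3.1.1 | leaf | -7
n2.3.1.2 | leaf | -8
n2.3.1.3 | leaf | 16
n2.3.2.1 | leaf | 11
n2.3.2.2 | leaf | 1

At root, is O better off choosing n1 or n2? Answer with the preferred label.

n1

n1.1.1 (X): max(-4, 1, -6) = 1
n1.1.2 (X): max(0, -10, -7) = 0
n1.1 (O): min(1, 0) = 0
n1.2.1 (X): max(-5, -2, -13, -17) = -2
n1.2.2 (X): max(-13, -19, -4) = -4
n1.2.3 (X): max(5, -9, -20) = 5
n1.2 (O): min(-2, -4, 5) = -4
n1.3.1 (X): max(-6, -11, 15) = 15
n1.3.2 (X): max(7, -15, 5) = 7
n1.3 (O): min(15, 7) = 7
n1 (X): max(0, -4, 7) = 7
n2.1.1 (X): max(16, 20) = 20
n2.1.2 (X): max(-20, 1) = 1
n2.1 (O): min(20, 1) = 1
n2.2.1 (X): max(12, -14) = 12
n2.2.2 (X): max(3, -6) = 3
n2.2 (O): min(12, 3) = 3
n2.3.1 (X): max(-7, -8, 16) = 16
n2.3.2 (X): max(11, 1) = 11
n2.3 (O): min(16, 11) = 11
n2 (X): max(1, 3, 11) = 11
O prefers the lower value; n1=7, n2=11. n1 is better since 7 < 11.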